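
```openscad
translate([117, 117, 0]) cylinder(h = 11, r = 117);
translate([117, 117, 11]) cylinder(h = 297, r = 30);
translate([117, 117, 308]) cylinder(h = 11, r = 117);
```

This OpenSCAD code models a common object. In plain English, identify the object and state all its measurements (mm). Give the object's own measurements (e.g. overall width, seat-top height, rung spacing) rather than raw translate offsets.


A spool: two coaxial disc flanges of radius 117 mm and thickness 11 mm, joined by a core cylinder of radius 30 mm and height 297 mm. The lower flange rests on z = 0 and the three cylinders share a vertical axis.


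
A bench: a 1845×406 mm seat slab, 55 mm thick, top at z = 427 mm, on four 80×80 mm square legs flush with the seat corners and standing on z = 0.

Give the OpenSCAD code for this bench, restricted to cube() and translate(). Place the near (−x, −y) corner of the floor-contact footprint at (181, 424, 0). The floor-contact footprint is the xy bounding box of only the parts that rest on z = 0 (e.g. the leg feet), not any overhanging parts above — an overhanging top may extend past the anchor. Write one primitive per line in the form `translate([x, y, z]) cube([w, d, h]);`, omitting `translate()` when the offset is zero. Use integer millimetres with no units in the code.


translate([181, 424, 372]) cube([1845, 406, 55]);
translate([181, 424, 0]) cube([80, 80, 372]);
translate([181, 750, 0]) cube([80, 80, 372]);
translate([1946, 424, 0]) cube([80, 80, 372]);
translate([1946, 750, 0]) cube([80, 80, 372]);


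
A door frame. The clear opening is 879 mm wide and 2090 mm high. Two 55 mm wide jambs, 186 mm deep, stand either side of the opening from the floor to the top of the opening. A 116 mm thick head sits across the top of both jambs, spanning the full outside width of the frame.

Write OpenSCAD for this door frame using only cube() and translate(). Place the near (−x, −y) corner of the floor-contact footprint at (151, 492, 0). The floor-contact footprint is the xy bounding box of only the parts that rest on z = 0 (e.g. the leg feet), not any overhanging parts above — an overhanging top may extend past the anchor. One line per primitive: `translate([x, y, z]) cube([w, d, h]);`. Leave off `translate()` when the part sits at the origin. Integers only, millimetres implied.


translate([151, 492, 0]) cube([55, 186, 2090]);
translate([1085, 492, 0]) cube([55, 186, 2090]);
translate([151, 492, 2090]) cube([989, 186, 116]);


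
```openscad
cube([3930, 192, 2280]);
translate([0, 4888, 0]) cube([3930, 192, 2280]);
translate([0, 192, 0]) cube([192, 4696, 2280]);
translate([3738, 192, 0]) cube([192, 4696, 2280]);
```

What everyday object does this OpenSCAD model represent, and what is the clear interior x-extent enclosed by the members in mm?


A house (or room) frame. The interior width is 3546 mm.

Four 2280 mm walls enclosing a rectangle with no floor or roof — a room or house frame. Outside width is 3930 mm and wall thickness is 192 mm, so the interior width is 3930 − 2 × 192 = 3546 mm.


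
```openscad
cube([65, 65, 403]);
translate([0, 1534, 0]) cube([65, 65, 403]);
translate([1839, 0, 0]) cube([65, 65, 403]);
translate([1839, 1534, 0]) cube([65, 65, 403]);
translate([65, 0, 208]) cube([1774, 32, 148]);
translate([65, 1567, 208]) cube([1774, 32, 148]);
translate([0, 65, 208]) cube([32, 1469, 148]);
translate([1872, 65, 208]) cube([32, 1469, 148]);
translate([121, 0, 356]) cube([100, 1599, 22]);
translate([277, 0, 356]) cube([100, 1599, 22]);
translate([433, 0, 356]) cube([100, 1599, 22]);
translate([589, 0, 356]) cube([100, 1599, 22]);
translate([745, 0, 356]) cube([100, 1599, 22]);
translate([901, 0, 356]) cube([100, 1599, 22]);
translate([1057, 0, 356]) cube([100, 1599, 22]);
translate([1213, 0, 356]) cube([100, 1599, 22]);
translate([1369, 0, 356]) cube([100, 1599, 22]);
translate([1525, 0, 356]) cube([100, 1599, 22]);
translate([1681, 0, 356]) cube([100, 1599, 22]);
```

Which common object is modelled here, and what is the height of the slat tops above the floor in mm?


A bed frame. The slat-top height is 378 mm.

Four posts, four rails, and a row of slats — a bed frame. Slats sit on the rails at z = 208 + 148 = 356; with slat thickness 22, the top is 378 mm.


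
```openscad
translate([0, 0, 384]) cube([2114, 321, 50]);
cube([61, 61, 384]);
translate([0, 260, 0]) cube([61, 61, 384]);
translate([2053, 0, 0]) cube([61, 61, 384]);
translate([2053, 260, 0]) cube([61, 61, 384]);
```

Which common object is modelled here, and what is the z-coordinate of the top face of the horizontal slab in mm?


A bench. The seat-top height is 434 mm.

A long slab on four corner posts — a bench. The slab sits at z = 384 with thickness 50, so the top is 384 + 50 = 434 mm.


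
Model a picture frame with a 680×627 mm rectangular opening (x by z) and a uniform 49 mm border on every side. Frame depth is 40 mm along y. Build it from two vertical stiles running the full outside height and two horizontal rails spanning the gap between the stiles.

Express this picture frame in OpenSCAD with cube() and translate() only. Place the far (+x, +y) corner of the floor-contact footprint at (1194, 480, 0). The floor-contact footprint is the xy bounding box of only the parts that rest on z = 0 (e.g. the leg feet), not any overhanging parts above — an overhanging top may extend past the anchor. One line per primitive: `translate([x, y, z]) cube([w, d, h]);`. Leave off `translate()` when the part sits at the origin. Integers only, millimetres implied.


translate([416, 440, 0]) cube([49, 40, 725]);
translate([1145, 440, 0]) cube([49, 40, 725]);
translate([465, 440, 0]) cube([680, 40, 49]);
translate([465, 440, 676]) cube([680, 40, 49]);


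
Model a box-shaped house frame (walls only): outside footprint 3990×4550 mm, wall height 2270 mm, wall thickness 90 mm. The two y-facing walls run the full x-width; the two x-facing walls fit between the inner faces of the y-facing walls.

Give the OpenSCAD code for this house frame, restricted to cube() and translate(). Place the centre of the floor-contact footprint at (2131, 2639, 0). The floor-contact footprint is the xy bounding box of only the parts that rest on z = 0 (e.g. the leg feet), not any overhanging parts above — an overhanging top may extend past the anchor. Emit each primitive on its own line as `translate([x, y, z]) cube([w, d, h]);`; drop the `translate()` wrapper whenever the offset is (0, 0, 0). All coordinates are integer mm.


translate([136, 364, 0]) cube([3990, 90, 2270]);
translate([136, 4824, 0]) cube([3990, 90, 2270]);
translate([136, 454, 0]) cube([90, 4370, 2270]);
translate([4036, 454, 0]) cube([90, 4370, 2270]);


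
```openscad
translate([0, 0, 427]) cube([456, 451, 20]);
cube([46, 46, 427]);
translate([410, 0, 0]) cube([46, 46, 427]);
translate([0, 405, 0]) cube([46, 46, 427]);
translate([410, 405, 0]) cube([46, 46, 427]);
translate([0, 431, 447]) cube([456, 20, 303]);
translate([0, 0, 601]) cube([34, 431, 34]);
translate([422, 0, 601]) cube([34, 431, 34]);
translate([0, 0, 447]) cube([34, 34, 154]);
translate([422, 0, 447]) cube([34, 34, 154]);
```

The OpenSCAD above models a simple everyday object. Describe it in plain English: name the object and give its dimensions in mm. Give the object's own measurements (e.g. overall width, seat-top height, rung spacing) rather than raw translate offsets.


A chair. The seat is a 456×451×20 mm slab with its top at z = 447 mm, on four 46×46 mm corner legs (flush with the seat edges, standing on z = 0). A flat backrest 20 mm thick, 303 mm tall, spans the full seat width and rises from the seat top along its +y edge, rear face flush with the rear of the seat. Two armrests of 34×34 mm section run along each side from the seat's front edge to the front of the backrest, top faces 188 mm above the seat top and outer faces flush with the seat's x-edges; a 34×34 mm post under the front of each armrest stands on the seat at the front corner.


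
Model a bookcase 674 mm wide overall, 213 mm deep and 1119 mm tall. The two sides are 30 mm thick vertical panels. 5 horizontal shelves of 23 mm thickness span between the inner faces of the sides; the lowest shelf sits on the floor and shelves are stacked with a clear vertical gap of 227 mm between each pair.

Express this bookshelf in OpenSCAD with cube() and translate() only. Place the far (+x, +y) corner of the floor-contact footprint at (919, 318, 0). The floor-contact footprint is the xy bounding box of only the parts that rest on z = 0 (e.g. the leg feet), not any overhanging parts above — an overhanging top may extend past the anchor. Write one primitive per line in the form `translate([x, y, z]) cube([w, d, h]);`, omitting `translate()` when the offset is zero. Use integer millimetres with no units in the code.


translate([245, 105, 0]) cube([30, 213, 1119]);
translate([889, 105, 0]) cube([30, 213, 1119]);
translate([275, 105, 0]) cube([614, 213, 23]);
translate([275, 105, 250]) cube([614, 213, 23]);
translate([275, 105, 500]) cube([614, 213, 23]);
translate([275, 105, 750]) cube([614, 213, 23]);
translate([275, 105, 1000]) cube([614, 213, 23]);


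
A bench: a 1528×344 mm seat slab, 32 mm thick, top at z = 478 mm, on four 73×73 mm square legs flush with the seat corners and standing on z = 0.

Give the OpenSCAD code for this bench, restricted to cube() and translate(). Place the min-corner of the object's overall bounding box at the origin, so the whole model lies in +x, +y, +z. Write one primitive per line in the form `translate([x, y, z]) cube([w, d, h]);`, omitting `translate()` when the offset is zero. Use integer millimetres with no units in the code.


translate([0, 0, 446]) cube([1528, 344, 32]);
cube([73, 73, 446]);
translate([0, 271, 0]) cube([73, 73, 446]);
translate([1455, 0, 0]) cube([73, 73, 446]);
translate([1455, 271, 0]) cube([73, 73, 446]);


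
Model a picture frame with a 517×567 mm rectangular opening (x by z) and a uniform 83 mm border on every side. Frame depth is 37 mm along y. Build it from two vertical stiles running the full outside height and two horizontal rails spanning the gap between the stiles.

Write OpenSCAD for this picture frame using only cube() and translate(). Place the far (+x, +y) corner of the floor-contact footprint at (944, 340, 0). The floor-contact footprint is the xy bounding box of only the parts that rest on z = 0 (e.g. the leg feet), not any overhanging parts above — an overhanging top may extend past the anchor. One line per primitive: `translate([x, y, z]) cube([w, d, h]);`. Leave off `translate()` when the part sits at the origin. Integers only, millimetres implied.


translate([261, 303, 0]) cube([83, 37, 733]);
translate([861, 303, 0]) cube([83, 37, 733]);
translate([344, 303, 0]) cube([517, 37, 83]);
translate([344, 303, 650]) cube([517, 37, 83]);


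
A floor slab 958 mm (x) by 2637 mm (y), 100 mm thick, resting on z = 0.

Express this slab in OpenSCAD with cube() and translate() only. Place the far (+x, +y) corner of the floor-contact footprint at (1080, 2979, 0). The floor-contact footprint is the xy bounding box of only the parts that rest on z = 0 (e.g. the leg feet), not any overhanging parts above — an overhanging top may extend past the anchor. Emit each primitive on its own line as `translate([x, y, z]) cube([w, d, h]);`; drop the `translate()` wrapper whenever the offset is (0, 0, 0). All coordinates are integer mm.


translate([122, 342, 0]) cube([958, 2637, 100]);


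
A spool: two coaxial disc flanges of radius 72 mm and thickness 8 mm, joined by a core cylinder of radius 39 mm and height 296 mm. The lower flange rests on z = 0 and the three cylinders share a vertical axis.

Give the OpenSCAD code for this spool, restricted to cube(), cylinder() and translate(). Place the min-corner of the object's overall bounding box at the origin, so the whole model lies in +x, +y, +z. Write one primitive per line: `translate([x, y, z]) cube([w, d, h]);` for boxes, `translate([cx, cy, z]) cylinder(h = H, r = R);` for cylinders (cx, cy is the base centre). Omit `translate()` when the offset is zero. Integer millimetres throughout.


translate([72, 72, 0]) cylinder(h = 8, r = 72);
translate([72, 72, 8]) cylinder(h = 296, r = 39);
translate([72, 72, 304]) cylinder(h = 8, r = 72);


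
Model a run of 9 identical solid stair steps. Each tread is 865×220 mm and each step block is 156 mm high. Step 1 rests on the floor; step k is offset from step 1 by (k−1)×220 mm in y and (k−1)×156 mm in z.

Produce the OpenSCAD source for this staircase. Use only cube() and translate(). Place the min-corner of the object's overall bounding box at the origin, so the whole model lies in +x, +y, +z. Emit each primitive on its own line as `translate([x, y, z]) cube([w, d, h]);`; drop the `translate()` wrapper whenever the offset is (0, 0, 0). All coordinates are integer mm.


cube([865, 220, 156]);
translate([0, 220, 156]) cube([865, 220, 156]);
translate([0, 440, 312]) cube([865, 220, 156]);
translate([0, 660, 468]) cube([865, 220, 156]);
translate([0, 880, 624]) cube([865, 220, 156]);
translate([0, 1100, 780]) cube([865, 220, 156]);
translate([0, 1320, 936]) cube([865, 220, 156]);
translate([0, 1540, 1092]) cube([865, 220, 156]);
translate([0, 1760, 1248]) cube([865, 220, 156]);


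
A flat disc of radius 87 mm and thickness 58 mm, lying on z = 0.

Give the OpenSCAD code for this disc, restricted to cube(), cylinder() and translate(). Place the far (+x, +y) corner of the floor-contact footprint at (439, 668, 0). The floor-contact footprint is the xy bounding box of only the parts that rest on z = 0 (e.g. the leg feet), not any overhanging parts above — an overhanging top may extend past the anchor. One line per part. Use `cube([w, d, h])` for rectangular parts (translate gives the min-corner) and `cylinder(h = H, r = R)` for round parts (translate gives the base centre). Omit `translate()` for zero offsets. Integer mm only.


translate([352, 581, 0]) cylinder(h = 58, r = 87);


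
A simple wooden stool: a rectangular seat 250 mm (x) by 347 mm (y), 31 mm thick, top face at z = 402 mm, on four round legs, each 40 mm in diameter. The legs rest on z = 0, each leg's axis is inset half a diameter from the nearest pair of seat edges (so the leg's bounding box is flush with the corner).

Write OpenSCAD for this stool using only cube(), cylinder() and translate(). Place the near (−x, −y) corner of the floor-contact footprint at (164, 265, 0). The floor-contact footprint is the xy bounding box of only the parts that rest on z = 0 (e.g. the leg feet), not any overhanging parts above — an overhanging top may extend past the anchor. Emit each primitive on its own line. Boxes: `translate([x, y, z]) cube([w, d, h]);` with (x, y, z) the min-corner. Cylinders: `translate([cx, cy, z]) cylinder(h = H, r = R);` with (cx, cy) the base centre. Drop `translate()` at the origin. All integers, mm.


translate([164, 265, 371]) cube([250, 347, 31]);
translate([184, 285, 0]) cylinder(h = 371, r = 20);
translate([394, 285, 0]) cylinder(h = 371, r = 20);
translate([184, 592, 0]) cylinder(h = 371, r = 20);
translate([394, 592, 0]) cylinder(h = 371, r = 20);


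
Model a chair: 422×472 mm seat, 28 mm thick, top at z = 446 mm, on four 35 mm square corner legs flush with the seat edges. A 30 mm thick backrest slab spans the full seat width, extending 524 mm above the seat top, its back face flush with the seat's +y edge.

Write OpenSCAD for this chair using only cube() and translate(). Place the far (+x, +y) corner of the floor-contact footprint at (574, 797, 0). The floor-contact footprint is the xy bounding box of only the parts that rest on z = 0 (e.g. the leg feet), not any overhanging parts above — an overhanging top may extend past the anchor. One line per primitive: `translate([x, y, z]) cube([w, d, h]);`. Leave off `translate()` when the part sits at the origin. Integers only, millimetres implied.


// leg_h = 446 - 28 = 418
translate([152, 325, 418]) cube([422, 472, 28]);
translate([152, 325, 0]) cube([35, 35, 418]);
translate([539, 325, 0]) cube([35, 35, 418]);
translate([152, 762, 0]) cube([35, 35, 418]);
translate([539, 762, 0]) cube([35, 35, 418]);
translate([152, 767, 446]) cube([422, 30, 524]);


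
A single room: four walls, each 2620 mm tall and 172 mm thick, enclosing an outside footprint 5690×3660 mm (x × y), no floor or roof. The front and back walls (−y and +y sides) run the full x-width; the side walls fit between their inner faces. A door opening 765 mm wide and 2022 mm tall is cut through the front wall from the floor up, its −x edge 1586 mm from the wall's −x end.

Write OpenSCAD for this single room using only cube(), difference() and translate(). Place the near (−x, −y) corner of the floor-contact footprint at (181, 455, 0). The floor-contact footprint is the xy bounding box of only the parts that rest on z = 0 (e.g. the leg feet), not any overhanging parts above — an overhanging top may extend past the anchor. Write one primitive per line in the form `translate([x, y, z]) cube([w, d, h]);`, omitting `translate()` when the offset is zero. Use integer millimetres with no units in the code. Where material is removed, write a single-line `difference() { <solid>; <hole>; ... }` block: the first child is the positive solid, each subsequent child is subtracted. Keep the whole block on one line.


difference() { translate([181, 455, 0]) cube([5690, 172, 2620]); translate([1767, 455, 0]) cube([765, 172, 2022]); }
translate([181, 3943, 0]) cube([5690, 172, 2620]);
translate([181, 627, 0]) cube([172, 3316, 2620]);
translate([5699, 627, 0]) cube([172, 3316, 2620]);


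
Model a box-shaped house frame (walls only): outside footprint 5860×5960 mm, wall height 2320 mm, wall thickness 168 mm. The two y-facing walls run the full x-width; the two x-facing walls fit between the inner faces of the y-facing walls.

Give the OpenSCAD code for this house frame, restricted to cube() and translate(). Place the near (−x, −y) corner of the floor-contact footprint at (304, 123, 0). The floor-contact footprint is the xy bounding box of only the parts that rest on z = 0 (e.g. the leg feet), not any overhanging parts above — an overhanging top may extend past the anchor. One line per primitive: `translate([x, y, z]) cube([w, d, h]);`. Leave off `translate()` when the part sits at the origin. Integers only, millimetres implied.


translate([304, 123, 0]) cube([5860, 168, 2320]);
translate([304, 5915, 0]) cube([5860, 168, 2320]);
translate([304, 291, 0]) cube([168, 5624, 2320]);
translate([5996, 291, 0]) cube([168, 5624, 2320]);


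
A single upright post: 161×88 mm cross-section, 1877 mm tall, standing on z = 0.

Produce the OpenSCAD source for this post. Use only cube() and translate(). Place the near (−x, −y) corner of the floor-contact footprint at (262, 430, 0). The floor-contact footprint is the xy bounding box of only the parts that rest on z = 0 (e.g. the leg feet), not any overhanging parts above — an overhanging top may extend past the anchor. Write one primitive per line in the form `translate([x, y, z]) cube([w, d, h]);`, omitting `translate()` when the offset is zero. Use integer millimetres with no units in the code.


translate([262, 430, 0]) cube([161, 88, 1877]);


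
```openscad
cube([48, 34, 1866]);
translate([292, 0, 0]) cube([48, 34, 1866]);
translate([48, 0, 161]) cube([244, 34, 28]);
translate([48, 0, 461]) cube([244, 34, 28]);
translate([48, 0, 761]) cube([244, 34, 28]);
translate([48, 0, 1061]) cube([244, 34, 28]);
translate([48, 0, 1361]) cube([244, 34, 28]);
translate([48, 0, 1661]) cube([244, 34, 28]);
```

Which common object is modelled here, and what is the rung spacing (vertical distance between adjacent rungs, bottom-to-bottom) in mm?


A ladder. The rung spacing is 300 mm.

Two tall 48×34 posts with 6 short bars between them — a ladder. Adjacent rungs sit at z = 161 and z = 461, so the spacing is 461 − 161 = 300 mm.


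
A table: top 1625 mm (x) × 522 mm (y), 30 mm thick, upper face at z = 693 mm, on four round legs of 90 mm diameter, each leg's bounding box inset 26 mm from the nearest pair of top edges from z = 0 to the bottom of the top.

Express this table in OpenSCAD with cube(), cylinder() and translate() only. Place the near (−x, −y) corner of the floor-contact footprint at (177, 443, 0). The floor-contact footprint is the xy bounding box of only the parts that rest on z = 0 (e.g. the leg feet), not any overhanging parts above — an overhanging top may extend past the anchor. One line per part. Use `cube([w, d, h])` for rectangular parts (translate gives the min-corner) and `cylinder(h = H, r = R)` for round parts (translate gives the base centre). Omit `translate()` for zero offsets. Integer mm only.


translate([151, 417, 663]) cube([1625, 522, 30]);
translate([222, 488, 0]) cylinder(h = 663, r = 45);
translate([1705, 488, 0]) cylinder(h = 663, r = 45);
translate([222, 868, 0]) cylinder(h = 663, r = 45);
translate([1705, 868, 0]) cylinder(h = 663, r = 45);


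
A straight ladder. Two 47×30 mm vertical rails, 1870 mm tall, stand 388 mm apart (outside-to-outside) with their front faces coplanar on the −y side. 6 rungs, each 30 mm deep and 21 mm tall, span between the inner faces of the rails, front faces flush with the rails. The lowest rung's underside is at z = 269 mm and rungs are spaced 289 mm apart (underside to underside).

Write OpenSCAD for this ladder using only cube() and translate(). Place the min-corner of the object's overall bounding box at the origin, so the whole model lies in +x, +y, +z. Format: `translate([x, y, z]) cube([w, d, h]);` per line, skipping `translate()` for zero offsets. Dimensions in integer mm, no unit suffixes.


cube([47, 30, 1870]);
translate([341, 0, 0]) cube([47, 30, 1870]);
translate([47, 0, 269]) cube([294, 30, 21]);
translate([47, 0, 558]) cube([294, 30, 21]);
translate([47, 0, 847]) cube([294, 30, 21]);
translate([47, 0, 1136]) cube([294, 30, 21]);
translate([47, 0, 1425]) cube([294, 30, 21]);
translate([47, 0, 1714]) cube([294, 30, 21]);


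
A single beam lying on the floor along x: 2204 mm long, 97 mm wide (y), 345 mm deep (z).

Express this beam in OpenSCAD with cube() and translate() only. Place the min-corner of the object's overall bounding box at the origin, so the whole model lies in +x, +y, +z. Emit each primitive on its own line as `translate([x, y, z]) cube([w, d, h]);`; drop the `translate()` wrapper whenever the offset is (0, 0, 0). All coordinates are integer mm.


cube([2204, 97, 345]);


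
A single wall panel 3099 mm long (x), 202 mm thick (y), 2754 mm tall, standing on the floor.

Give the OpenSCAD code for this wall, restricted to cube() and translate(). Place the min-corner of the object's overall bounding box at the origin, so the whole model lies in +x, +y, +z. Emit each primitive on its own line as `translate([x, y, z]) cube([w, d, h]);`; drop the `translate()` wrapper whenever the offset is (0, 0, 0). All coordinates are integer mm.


cube([3099, 202, 2754]);


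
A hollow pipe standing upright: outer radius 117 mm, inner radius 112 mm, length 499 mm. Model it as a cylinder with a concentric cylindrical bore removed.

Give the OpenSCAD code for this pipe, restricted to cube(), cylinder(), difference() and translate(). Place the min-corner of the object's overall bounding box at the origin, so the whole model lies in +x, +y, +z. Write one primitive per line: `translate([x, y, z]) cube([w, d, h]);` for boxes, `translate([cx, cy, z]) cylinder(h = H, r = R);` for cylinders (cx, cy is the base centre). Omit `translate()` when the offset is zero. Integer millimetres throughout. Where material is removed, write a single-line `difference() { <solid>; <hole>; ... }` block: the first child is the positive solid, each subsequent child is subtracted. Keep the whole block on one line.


difference() { translate([117, 117, 0]) cylinder(h = 499, r = 117); translate([117, 117, 0]) cylinder(h = 499, r = 112); }


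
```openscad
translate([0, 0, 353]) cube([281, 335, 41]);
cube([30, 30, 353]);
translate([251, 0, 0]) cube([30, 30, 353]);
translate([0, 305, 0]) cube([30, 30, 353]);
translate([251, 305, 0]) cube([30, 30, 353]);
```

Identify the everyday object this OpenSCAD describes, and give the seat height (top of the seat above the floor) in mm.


A stool. The seat height is 394 mm.

A 281×335×41 slab at z = 353 on four corner posts — a stool. The seat top is 353 + 41 = 394 mm.


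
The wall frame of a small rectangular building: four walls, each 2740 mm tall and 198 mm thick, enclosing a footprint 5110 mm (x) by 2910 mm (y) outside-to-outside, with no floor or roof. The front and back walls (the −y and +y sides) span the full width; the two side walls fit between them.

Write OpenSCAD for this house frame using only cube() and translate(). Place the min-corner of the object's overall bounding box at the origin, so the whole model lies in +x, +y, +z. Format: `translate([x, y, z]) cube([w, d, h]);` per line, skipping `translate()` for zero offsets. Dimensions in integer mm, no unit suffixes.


cube([5110, 198, 2740]);
translate([0, 2712, 0]) cube([5110, 198, 2740]);
translate([0, 198, 0]) cube([198, 2514, 2740]);
translate([4912, 198, 0]) cube([198, 2514, 2740]);


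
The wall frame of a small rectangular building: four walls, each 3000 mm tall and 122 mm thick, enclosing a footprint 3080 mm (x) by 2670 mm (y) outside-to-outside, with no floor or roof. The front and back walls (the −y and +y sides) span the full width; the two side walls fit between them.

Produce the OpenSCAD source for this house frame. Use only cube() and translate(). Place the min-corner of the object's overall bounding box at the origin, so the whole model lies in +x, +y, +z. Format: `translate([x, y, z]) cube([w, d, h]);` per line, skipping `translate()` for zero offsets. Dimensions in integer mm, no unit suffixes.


cube([3080, 122, 3000]);
translate([0, 2548, 0]) cube([3080, 122, 3000]);
translate([0, 122, 0]) cube([122, 2426, 3000]);
translate([2958, 122, 0]) cube([122, 2426, 3000]);


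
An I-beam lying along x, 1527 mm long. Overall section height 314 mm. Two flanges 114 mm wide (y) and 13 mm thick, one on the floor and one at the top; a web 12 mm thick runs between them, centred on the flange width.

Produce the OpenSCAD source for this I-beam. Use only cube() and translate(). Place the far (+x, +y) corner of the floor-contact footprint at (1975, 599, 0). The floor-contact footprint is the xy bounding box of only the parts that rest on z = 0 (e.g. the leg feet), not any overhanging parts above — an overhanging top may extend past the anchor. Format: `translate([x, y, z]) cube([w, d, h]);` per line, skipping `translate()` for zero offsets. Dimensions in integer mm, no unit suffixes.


translate([448, 485, 0]) cube([1527, 114, 13]);
translate([448, 536, 13]) cube([1527, 12, 288]);
translate([448, 485, 301]) cube([1527, 114, 13]);


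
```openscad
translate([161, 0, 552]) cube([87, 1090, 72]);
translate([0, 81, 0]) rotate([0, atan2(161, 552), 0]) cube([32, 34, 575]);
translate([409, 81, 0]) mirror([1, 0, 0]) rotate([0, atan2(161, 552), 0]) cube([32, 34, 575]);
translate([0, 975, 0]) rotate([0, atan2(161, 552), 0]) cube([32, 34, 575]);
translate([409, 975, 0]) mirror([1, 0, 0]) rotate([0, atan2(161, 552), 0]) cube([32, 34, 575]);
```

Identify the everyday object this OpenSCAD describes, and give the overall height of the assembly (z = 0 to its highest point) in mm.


A sawhorse. The overall height is 624 mm.

A beam across two mirrored pairs of raked legs — a sawhorse. The beam's underside is at z = 552 (matching the legs' vertical rise in atan2(161, 552)) and the beam is 72 mm tall, so its top is at 552 + 72 = 624 mm. The raked legs top out at the beam's underside, so that is the highest point.


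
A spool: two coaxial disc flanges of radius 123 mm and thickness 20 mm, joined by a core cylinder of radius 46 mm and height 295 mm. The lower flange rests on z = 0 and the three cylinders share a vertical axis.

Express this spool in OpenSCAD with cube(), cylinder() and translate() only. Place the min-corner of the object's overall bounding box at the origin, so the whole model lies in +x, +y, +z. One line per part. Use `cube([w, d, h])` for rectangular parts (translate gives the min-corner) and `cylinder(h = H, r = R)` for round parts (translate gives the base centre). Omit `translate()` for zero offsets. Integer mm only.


translate([123, 123, 0]) cylinder(h = 20, r = 123);
translate([123, 123, 20]) cylinder(h = 295, r = 46);
translate([123, 123, 315]) cylinder(h = 20, r = 123);


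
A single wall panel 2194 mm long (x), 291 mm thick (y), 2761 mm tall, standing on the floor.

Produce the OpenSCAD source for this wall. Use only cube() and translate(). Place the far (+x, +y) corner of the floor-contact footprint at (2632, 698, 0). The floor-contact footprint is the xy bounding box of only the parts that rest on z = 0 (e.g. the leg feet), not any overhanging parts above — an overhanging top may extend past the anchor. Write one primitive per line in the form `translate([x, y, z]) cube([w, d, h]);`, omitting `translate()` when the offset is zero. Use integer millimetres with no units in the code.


translate([438, 407, 0]) cube([2194, 291, 2761]);


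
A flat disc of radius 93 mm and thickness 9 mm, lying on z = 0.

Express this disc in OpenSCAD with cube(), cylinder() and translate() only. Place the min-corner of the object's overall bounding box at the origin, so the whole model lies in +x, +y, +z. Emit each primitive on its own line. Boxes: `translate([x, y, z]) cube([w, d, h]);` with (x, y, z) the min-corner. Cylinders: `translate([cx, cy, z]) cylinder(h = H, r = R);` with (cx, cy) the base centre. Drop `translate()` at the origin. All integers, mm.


translate([93, 93, 0]) cylinder(h = 9, r = 93);


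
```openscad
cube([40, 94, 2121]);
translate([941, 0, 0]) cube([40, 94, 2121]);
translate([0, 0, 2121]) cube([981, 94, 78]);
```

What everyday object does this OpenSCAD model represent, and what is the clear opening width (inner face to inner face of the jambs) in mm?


A door frame. The clear opening width is 901 mm.

Two 2121 mm tall posts with a header on top — a door frame. The left jamb is 40 mm wide at x = 0; the right jamb starts at x = 941. The clear opening is 941 − 40 = 901 mm.


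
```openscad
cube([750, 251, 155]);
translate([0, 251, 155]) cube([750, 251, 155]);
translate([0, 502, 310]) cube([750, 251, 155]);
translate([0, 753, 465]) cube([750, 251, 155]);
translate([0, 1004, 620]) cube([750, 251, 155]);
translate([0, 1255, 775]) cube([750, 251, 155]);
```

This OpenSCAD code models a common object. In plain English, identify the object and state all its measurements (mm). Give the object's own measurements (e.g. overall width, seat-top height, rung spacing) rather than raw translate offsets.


A straight staircase of 6 solid steps. Each step is 750 mm wide (x), 251 mm deep (y, the going) and 155 mm tall (the rise). The first step rests on the floor; each subsequent step sits one going further in +y and one rise higher in +z, directly behind and above the previous step with no overlap.


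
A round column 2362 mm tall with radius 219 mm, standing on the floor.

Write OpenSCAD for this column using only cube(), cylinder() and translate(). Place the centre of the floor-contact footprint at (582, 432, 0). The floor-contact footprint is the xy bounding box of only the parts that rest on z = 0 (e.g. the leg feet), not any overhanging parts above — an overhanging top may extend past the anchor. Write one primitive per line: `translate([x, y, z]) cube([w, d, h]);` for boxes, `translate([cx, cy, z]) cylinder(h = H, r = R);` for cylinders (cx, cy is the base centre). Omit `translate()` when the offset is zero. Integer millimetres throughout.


translate([582, 432, 0]) cylinder(h = 2362, r = 219);


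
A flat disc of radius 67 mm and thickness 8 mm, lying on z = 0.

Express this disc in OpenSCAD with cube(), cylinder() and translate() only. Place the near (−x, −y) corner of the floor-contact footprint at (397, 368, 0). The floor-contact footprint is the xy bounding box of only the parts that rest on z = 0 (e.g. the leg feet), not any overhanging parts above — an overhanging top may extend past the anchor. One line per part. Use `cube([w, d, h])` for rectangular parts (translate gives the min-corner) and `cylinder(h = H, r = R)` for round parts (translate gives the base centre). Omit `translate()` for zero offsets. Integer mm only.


translate([464, 435, 0]) cylinder(h = 8, r = 67);


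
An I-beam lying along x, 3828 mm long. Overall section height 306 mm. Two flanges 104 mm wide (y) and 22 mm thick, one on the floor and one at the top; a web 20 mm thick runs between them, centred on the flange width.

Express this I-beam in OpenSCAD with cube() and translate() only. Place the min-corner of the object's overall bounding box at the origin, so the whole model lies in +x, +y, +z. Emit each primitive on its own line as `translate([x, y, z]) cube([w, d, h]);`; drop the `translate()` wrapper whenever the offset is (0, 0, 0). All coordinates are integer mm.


cube([3828, 104, 22]);
translate([0, 42, 22]) cube([3828, 20, 262]);
translate([0, 0, 284]) cube([3828, 104, 22]);


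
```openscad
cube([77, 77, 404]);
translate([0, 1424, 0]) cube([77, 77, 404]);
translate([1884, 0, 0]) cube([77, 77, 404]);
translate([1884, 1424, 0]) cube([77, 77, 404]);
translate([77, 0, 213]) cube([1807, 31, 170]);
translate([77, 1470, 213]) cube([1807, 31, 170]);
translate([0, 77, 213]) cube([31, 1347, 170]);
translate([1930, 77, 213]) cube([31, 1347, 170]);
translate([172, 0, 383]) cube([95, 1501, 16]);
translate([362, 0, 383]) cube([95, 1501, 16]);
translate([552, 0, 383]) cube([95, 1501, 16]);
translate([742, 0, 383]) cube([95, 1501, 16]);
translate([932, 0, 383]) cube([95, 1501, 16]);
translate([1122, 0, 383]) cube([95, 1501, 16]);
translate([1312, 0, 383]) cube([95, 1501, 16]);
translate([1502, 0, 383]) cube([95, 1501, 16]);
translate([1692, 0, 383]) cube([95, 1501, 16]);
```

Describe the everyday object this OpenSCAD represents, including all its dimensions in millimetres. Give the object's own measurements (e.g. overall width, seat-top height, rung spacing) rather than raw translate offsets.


A bed frame 1961 mm long (x) by 1501 mm wide (y). Four 77×77 mm corner posts, 404 mm tall, at the corners of the footprint. Four rails of 31 mm thickness and 170 mm height run between adjacent posts with their undersides at z = 213 mm, their outer faces flush with the outside of the frame (the two x-running rails run between the posts' inner faces; the two y-running rails run between the posts' inner faces). 9 slats, each 95 mm wide (x) and 16 mm thick, lie across the top of the two x-running rails, running the full 1501 mm width of the frame in y; along x they sit between the end posts with a 95 mm gap after the −x posts and between neighbouring slats, leaving 97 mm before the +x posts.


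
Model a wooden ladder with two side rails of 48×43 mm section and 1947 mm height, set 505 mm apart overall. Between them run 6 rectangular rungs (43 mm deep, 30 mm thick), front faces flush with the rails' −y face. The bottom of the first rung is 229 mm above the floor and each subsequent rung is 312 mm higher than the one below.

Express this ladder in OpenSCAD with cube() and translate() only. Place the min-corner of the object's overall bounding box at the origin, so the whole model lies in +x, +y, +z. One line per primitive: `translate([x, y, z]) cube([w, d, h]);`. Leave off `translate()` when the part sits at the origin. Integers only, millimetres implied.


cube([48, 43, 1947]);
translate([457, 0, 0]) cube([48, 43, 1947]);
translate([48, 0, 229]) cube([409, 43, 30]);
translate([48, 0, 541]) cube([409, 43, 30]);
translate([48, 0, 853]) cube([409, 43, 30]);
translate([48, 0, 1165]) cube([409, 43, 30]);
translate([48, 0, 1477]) cube([409, 43, 30]);
translate([48, 0, 1789]) cube([409, 43, 30]);


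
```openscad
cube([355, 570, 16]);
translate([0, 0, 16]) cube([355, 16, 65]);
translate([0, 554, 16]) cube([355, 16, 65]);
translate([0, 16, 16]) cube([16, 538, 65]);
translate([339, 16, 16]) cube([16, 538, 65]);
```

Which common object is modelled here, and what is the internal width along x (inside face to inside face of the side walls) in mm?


An open box. The internal width is 323 mm.

A 355×570 base slab with four walls standing on it — an open box. The base is 355 mm wide and the walls are 16 mm thick, so the internal width is 355 − 2 × 16 = 323 mm.


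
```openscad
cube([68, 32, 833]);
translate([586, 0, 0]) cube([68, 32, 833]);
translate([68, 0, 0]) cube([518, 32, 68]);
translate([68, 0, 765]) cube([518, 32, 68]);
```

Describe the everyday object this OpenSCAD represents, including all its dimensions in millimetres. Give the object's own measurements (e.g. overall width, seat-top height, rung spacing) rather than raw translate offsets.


A rectangular picture frame lying in the x–z plane (depth along y). The opening is 518 mm wide (x) by 697 mm tall (z), surrounded by a border 68 mm wide on all four sides. The frame is 32 mm deep and is made of two full-height vertical stiles with two horizontal rails fitted between them.


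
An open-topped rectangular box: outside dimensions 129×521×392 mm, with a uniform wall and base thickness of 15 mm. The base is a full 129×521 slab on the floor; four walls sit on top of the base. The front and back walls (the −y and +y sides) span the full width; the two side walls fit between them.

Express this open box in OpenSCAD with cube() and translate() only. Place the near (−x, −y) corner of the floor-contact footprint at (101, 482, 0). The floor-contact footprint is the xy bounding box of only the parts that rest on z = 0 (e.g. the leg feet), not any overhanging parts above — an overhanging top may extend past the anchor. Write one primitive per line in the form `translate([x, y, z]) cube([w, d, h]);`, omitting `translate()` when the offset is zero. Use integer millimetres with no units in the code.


translate([101, 482, 0]) cube([129, 521, 15]);
translate([101, 482, 15]) cube([129, 15, 377]);
translate([101, 988, 15]) cube([129, 15, 377]);
translate([101, 497, 15]) cube([15, 491, 377]);
translate([215, 497, 15]) cube([15, 491, 377]);


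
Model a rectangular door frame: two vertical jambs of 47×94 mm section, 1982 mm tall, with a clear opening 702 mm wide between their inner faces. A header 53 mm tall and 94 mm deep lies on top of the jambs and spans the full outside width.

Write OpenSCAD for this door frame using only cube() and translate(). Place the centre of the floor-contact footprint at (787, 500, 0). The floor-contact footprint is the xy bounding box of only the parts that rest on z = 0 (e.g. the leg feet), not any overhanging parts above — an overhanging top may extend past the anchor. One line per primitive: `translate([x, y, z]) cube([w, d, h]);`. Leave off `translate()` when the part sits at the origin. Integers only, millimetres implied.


translate([389, 453, 0]) cube([47, 94, 1982]);
translate([1138, 453, 0]) cube([47, 94, 1982]);
translate([389, 453, 1982]) cube([796, 94, 53]);


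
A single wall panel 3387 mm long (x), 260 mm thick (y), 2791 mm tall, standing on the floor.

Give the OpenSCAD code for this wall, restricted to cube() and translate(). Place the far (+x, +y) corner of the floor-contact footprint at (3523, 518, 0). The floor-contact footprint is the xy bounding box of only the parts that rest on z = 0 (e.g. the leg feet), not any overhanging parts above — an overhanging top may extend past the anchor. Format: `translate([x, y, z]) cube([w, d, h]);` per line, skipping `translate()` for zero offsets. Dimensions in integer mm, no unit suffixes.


translate([136, 258, 0]) cube([3387, 260, 2791]);


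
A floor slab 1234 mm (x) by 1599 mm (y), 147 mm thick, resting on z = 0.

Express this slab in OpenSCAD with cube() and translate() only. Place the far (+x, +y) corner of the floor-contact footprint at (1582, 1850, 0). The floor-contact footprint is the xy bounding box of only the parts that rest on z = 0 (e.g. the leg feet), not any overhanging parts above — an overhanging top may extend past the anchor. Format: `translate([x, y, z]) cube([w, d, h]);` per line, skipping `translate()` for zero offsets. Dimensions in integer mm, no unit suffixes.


translate([348, 251, 0]) cube([1234, 1599, 147]);
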